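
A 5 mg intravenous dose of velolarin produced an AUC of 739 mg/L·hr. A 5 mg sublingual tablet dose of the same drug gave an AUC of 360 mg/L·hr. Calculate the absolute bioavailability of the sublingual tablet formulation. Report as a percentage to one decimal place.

F = (AUC_ev / D_ev) / (AUC_iv / D_iv)
  = (360/5) / (739/5)
  = 72 / 147.8 = 0.4871
  = 48.71%

F = 48.7%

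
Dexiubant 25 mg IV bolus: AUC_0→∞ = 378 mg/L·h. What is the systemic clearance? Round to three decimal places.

CL = 0.066 L/h

CL = Dose_iv / AUC_0→∞
   = 25 / 378 = 0.0661376 L/h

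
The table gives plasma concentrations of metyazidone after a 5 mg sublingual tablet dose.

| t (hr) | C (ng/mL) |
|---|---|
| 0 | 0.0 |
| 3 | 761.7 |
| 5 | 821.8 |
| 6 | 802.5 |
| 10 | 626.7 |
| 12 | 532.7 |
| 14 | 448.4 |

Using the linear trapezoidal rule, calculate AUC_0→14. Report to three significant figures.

AUC = 8540 ng/mL·hr

Trapezoidal AUC_0→14:
  [0→3]: (0.0+761.7)/2 × 3 = 1142.55
  [3→5]: (761.7+821.8)/2 × 2 = 1583.5
  [5→6]: (821.8+802.5)/2 × 1 = 812.15
  [6→10]: (802.5+626.7)/2 × 4 = 2858.4
  [10→12]: (626.7+532.7)/2 × 2 = 1159.4
  [12→14]: (532.7+448.4)/2 × 2 = 981.1
  Sum = 8537.1 ng/mL·hr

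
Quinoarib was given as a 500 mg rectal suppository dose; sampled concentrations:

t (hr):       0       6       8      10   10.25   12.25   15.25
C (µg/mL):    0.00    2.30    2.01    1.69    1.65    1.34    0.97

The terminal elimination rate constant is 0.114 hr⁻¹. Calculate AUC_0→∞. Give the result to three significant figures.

AUC = 30.3 µg/mL·hr

Trapezoidal AUC_0→15.25:
  [0→6]: (0.00+2.30)/2 × 6 = 6.9
  [6→8]: (2.30+2.01)/2 × 2 = 4.31
  [8→10]: (2.01+1.69)/2 × 2 = 3.7
  [10→10.25]: (1.69+1.65)/2 × 0.25 = 0.4175
  [10.25→12.25]: (1.65+1.34)/2 × 2 = 2.99
  [12.25→15.25]: (1.34+0.97)/2 × 3 = 3.465
  Sum = 21.7825 µg/mL·hr
Extrapolated tail: C_last / k_e = 0.97 / 0.114 = 8.509
AUC_0→∞ = 21.7825 + 8.509 = 30.2915 µg/mL·hr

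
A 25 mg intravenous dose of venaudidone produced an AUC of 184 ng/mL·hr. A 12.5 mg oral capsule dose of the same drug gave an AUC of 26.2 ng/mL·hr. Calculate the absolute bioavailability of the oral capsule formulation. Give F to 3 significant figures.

F = 0.285

F = (AUC_ev / D_ev) / (AUC_iv / D_iv)
  = (26.2/12.5) / (184/25)
  = 2.096 / 7.36 = 0.2848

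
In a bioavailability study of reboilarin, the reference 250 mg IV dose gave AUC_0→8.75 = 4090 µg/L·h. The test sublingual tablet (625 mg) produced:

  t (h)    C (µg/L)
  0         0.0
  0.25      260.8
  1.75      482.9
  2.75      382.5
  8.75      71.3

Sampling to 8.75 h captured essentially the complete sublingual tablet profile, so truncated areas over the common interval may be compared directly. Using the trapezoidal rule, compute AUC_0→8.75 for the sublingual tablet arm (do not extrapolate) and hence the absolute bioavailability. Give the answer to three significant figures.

Trapezoidal AUC_0→8.75 (sublingual tablet):
  [0→0.25]: (0.0+260.8)/2 × 0.25 = 32.6
  [0.25→1.75]: (260.8+482.9)/2 × 1.5 = 557.775
  [1.75→2.75]: (482.9+382.5)/2 × 1 = 432.7
  [2.75→8.75]: (382.5+71.3)/2 × 6 = 1361.4
  Sum = 2384.475 µg/L·h
F = (AUC_ev/D_ev)/(AUC_iv/D_iv) = (2384.475/625)/(4090/250) = 3.81516/16.36 = 0.2332

F = 0.233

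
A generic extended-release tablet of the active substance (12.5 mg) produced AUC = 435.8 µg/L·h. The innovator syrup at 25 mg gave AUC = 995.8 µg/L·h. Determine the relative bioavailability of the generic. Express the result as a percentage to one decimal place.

F_rel = 87.5%

F_rel = (AUC_test/D_test) / (AUC_ref/D_ref)
      = (435.8/12.5) / (995.8/25)
      = 34.864 / 39.832 = 0.8753 = 87.53%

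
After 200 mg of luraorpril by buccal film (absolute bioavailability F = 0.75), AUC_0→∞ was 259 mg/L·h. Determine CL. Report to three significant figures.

CL = 0.579 L/h

CL = F × Dose / AUC_0→∞
   = 0.75 × 200 / 259 = 0.579151 L/h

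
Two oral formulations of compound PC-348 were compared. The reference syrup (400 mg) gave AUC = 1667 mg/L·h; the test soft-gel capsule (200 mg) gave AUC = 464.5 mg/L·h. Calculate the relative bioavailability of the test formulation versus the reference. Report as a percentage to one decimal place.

F_rel = 55.7%

F_rel = (AUC_test/D_test) / (AUC_ref/D_ref)
      = (464.5/200) / (1667/400)
      = 2.3225 / 4.1675 = 0.5573 = 55.73%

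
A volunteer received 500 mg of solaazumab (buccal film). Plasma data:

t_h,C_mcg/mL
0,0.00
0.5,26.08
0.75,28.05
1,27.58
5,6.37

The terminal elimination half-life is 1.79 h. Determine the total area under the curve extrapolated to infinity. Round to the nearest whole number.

Trapezoidal AUC_0→5:
  [0→0.5]: (0.00+26.08)/2 × 0.5 = 6.52
  [0.5→0.75]: (26.08+28.05)/2 × 0.25 = 6.76625
  [0.75→1]: (28.05+27.58)/2 × 0.25 = 6.95375
  [1→5]: (27.58+6.37)/2 × 4 = 67.9
  Sum = 88.14 mcg/mL·h
k_e = ln2 / t½ = 0.693147 / 1.79 = 0.3872 h^-1
Extrapolated tail: C_last / k_e = 6.37 / 0.3872 = 16.451
AUC_0→∞ = 88.14 + 16.451 = 104.591 mcg/mL·h

AUC = 105 mcg/mL·h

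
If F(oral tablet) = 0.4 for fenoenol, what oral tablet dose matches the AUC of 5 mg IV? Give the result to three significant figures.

For equal systemic exposure: F × D_ev = D_iv
D_ev = D_iv / F = 5 / 0.4 = 12.5 mg

D_oral = 12.5 mg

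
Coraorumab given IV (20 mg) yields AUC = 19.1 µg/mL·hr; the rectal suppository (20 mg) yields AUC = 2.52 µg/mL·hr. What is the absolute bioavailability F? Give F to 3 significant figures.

F = (AUC_ev / D_ev) / (AUC_iv / D_iv)
  = (2.52/20) / (19.1/20)
  = 0.126 / 0.955 = 0.1319

F = 0.132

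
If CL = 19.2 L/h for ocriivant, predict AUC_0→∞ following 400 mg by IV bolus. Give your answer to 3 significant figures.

AUC_0→∞ = Dose_iv / CL
        = 400 / 19.2 = 20.8333 mg/L·h

AUC = 20.8 mg/L·h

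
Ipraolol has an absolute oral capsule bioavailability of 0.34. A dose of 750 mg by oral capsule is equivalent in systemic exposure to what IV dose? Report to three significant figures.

D_iv = 255 mg

Systemic exposure from an extravascular dose = F × D_ev, so the equivalent IV dose is F × D_ev.
D_iv = F × D_ev = 0.34 × 750 = 255 mg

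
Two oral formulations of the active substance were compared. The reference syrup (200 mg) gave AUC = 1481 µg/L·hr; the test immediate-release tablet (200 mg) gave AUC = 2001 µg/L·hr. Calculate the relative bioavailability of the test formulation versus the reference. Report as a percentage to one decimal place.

F_rel = (AUC_test/D_test) / (AUC_ref/D_ref)
      = (2001/200) / (1481/200)
      = 10.005 / 7.405 = 1.3511 = 135.11%

F_rel = 135.1%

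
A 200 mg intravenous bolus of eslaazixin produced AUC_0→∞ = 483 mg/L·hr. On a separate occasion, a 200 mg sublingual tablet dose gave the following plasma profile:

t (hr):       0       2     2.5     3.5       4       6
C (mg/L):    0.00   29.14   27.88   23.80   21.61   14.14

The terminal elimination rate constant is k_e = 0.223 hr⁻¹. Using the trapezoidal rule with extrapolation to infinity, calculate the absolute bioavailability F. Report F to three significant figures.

F = 0.372

Trapezoidal AUC_0→6 (sublingual tablet):
  [0→2]: (0.00+29.14)/2 × 2 = 29.14
  [2→2.5]: (29.14+27.88)/2 × 0.5 = 14.255
  [2.5→3.5]: (27.88+23.80)/2 × 1 = 25.84
  [3.5→4]: (23.80+21.61)/2 × 0.5 = 11.3525
  [4→6]: (21.61+14.14)/2 × 2 = 35.75
  Sum = 116.3375 mg/L·hr
Tail: C_last/k_e = 14.14/0.223 = 63.408
AUC_0→∞ (sublingual tablet) = 116.3375 + 63.408 = 179.7455 mg/L·hr
F = (AUC_ev/D_ev)/(AUC_iv/D_iv) = (179.7455/200)/(483/200) = 0.8987275/2.415 = 0.3721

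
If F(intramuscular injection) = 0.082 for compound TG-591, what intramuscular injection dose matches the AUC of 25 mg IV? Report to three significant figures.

D_intramuscular = 305 mg

For equal systemic exposure: F × D_ev = D_iv
D_ev = D_iv / F = 25 / 0.082 = 304.878 mg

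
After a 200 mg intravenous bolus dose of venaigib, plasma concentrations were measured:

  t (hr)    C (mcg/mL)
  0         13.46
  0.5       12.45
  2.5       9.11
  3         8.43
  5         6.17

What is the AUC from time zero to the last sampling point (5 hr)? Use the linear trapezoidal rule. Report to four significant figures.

Trapezoidal AUC_0→5:
  [0→0.5]: (13.46+12.45)/2 × 0.5 = 6.4775
  [0.5→2.5]: (12.45+9.11)/2 × 2 = 21.56
  [2.5→3]: (9.11+8.43)/2 × 0.5 = 4.385
  [3→5]: (8.43+6.17)/2 × 2 = 14.6
  Sum = 47.0225 mcg/mL·hr

AUC = 47.02 mcg/mL·hr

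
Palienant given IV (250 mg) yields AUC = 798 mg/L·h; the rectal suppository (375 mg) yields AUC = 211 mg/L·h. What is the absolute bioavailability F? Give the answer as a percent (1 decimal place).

F = 17.6%

F = (AUC_ev / D_ev) / (AUC_iv / D_iv)
  = (211/375) / (798/250)
  = 0.562667 / 3.192 = 0.1763
  = 17.63%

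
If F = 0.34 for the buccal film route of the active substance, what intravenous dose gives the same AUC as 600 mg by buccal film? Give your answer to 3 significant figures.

Systemic exposure from an extravascular dose = F × D_ev, so the equivalent IV dose is F × D_ev.
D_iv = F × D_ev = 0.34 × 600 = 204 mg

D_iv = 204 mg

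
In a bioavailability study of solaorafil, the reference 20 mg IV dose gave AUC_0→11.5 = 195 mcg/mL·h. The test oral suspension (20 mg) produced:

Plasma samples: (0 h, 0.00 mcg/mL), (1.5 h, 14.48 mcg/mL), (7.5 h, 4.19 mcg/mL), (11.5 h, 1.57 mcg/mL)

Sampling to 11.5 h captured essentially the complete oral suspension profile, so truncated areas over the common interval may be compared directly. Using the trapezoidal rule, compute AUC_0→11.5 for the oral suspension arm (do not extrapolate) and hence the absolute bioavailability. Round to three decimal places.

Trapezoidal AUC_0→11.5 (oral suspension):
  [0→1.5]: (0.00+14.48)/2 × 1.5 = 10.86
  [1.5→7.5]: (14.48+4.19)/2 × 6 = 56.01
  [7.5→11.5]: (4.19+1.57)/2 × 4 = 11.52
  Sum = 78.39 mcg/mL·h
F = (AUC_ev/D_ev)/(AUC_iv/D_iv) = (78.39/20)/(195/20) = 3.9195/9.75 = 0.4020

F = 0.402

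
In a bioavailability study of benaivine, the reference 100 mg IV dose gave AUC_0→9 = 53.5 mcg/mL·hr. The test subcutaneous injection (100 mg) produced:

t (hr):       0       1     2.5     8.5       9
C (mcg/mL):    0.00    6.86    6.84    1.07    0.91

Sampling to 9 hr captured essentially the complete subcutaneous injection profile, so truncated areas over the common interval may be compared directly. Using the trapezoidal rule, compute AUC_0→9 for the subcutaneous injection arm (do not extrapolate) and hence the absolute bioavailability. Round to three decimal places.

Trapezoidal AUC_0→9 (subcutaneous injection):
  [0→1]: (0.00+6.86)/2 × 1 = 3.43
  [1→2.5]: (6.86+6.84)/2 × 1.5 = 10.275
  [2.5→8.5]: (6.84+1.07)/2 × 6 = 23.73
  [8.5→9]: (1.07+0.91)/2 × 0.5 = 0.495
  Sum = 37.93 mcg/mL·hr
F = (AUC_ev/D_ev)/(AUC_iv/D_iv) = (37.93/100)/(53.5/100) = 0.3793/0.535 = 0.7090

F = 0.709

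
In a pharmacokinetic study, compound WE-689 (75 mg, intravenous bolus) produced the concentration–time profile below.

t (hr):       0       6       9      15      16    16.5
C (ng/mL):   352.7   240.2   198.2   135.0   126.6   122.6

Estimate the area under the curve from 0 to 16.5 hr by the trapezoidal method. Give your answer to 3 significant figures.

AUC = 3630 ng/mL·hr

Trapezoidal AUC_0→16.5:
  [0→6]: (352.7+240.2)/2 × 6 = 1778.7
  [6→9]: (240.2+198.2)/2 × 3 = 657.6
  [9→15]: (198.2+135.0)/2 × 6 = 999.6
  [15→16]: (135.0+126.6)/2 × 1 = 130.8
  [16→16.5]: (126.6+122.6)/2 × 0.5 = 62.3
  Sum = 3629.0 ng/mL·hr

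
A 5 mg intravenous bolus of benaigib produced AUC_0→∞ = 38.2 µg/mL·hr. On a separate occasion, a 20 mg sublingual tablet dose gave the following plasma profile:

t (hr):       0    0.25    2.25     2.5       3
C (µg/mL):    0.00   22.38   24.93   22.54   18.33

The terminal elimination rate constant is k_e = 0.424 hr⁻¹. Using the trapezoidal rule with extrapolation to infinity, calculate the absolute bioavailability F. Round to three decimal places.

Trapezoidal AUC_0→3 (sublingual tablet):
  [0→0.25]: (0.00+22.38)/2 × 0.25 = 2.7975
  [0.25→2.25]: (22.38+24.93)/2 × 2 = 47.31
  [2.25→2.5]: (24.93+22.54)/2 × 0.25 = 5.93375
  [2.5→3]: (22.54+18.33)/2 × 0.5 = 10.2175
  Sum = 66.25875 µg/mL·hr
Tail: C_last/k_e = 18.33/0.424 = 43.231
AUC_0→∞ (sublingual tablet) = 66.25875 + 43.231 = 109.48975 µg/mL·hr
F = (AUC_ev/D_ev)/(AUC_iv/D_iv) = (109.48975/20)/(38.2/5) = 5.4744875/7.64 = 0.7166

F = 0.717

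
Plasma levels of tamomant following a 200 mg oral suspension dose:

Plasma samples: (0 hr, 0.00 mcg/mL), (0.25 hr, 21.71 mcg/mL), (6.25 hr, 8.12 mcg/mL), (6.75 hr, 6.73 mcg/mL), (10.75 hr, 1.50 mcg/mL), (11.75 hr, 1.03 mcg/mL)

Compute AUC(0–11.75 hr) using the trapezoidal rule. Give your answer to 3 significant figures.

AUC = 114 mcg/mL·hr

Trapezoidal AUC_0→11.75:
  [0→0.25]: (0.00+21.71)/2 × 0.25 = 2.71375
  [0.25→6.25]: (21.71+8.12)/2 × 6 = 89.49
  [6.25→6.75]: (8.12+6.73)/2 × 0.5 = 3.7125
  [6.75→10.75]: (6.73+1.50)/2 × 4 = 16.46
  [10.75→11.75]: (1.50+1.03)/2 × 1 = 1.265
  Sum = 113.64125 mcg/mL·hr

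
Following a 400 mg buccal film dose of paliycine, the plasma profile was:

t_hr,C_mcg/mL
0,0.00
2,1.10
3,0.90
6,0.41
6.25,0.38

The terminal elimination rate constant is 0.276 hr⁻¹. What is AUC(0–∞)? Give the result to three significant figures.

Trapezoidal AUC_0→6.25:
  [0→2]: (0.00+1.10)/2 × 2 = 1.1
  [2→3]: (1.10+0.90)/2 × 1 = 1.0
  [3→6]: (0.90+0.41)/2 × 3 = 1.965
  [6→6.25]: (0.41+0.38)/2 × 0.25 = 0.09875
  Sum = 4.16375 mcg/mL·hr
Extrapolated tail: C_last / k_e = 0.38 / 0.276 = 1.377
AUC_0→∞ = 4.16375 + 1.377 = 5.54075 mcg/mL·hr

AUC = 5.54 mcg/mL·hr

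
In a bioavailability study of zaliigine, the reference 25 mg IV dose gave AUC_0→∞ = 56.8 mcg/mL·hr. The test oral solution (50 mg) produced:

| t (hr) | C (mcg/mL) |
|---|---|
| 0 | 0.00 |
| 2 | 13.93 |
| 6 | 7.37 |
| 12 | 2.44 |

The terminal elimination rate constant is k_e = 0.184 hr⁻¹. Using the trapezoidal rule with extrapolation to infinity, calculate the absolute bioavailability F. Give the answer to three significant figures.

Trapezoidal AUC_0→12 (oral solution):
  [0→2]: (0.00+13.93)/2 × 2 = 13.93
  [2→6]: (13.93+7.37)/2 × 4 = 42.6
  [6→12]: (7.37+2.44)/2 × 6 = 29.43
  Sum = 85.96 mcg/mL·hr
Tail: C_last/k_e = 2.44/0.184 = 13.261
AUC_0→∞ (oral solution) = 85.96 + 13.261 = 99.221 mcg/mL·hr
F = (AUC_ev/D_ev)/(AUC_iv/D_iv) = (99.221/50)/(56.8/25) = 1.98442/2.272 = 0.8734

F = 0.873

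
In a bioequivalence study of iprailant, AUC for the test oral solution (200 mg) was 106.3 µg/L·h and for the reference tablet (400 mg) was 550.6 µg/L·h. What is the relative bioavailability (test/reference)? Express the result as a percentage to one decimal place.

F_rel = (AUC_test/D_test) / (AUC_ref/D_ref)
      = (106.3/200) / (550.6/400)
      = 0.5315 / 1.3765 = 0.3861 = 38.61%

F_rel = 38.6%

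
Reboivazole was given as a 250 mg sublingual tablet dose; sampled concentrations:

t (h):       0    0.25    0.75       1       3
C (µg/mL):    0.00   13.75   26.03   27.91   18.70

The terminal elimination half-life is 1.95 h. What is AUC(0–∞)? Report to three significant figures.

Trapezoidal AUC_0→3:
  [0→0.25]: (0.00+13.75)/2 × 0.25 = 1.71875
  [0.25→0.75]: (13.75+26.03)/2 × 0.5 = 9.945
  [0.75→1]: (26.03+27.91)/2 × 0.25 = 6.7425
  [1→3]: (27.91+18.70)/2 × 2 = 46.61
  Sum = 65.01625 µg/mL·h
k_e = ln2 / t½ = 0.693147 / 1.95 = 0.3555 h^-1
Extrapolated tail: C_last / k_e = 18.70 / 0.3555 = 52.602
AUC_0→∞ = 65.01625 + 52.602 = 117.61825 µg/mL·h

AUC = 118 µg/mL·h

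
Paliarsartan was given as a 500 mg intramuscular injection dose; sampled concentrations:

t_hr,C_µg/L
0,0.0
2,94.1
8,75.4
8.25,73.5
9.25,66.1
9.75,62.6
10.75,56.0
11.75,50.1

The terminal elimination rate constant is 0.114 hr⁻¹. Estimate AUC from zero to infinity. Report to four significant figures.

Trapezoidal AUC_0→11.75:
  [0→2]: (0.0+94.1)/2 × 2 = 94.1
  [2→8]: (94.1+75.4)/2 × 6 = 508.5
  [8→8.25]: (75.4+73.5)/2 × 0.25 = 18.6125
  [8.25→9.25]: (73.5+66.1)/2 × 1 = 69.8
  [9.25→9.75]: (66.1+62.6)/2 × 0.5 = 32.175
  [9.75→10.75]: (62.6+56.0)/2 × 1 = 59.3
  [10.75→11.75]: (56.0+50.1)/2 × 1 = 53.05
  Sum = 835.5375 µg/L·hr
Extrapolated tail: C_last / k_e = 50.1 / 0.114 = 439.474
AUC_0→∞ = 835.5375 + 439.474 = 1275.0115 µg/L·hr

AUC = 1275 µg/L·hr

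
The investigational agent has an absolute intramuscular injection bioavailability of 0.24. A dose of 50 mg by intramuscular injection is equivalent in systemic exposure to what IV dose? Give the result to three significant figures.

D_iv = 12.0 mg

Systemic exposure from an extravascular dose = F × D_ev, so the equivalent IV dose is F × D_ev.
D_iv = F × D_ev = 0.24 × 50 = 12 mg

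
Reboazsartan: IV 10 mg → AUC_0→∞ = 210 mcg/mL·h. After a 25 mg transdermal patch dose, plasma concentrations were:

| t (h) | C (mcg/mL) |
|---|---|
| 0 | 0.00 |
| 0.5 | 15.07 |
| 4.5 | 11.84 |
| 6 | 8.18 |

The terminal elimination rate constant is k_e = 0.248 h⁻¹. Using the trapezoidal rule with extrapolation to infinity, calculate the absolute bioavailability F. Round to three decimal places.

Trapezoidal AUC_0→6 (transdermal patch):
  [0→0.5]: (0.00+15.07)/2 × 0.5 = 3.7675
  [0.5→4.5]: (15.07+11.84)/2 × 4 = 53.82
  [4.5→6]: (11.84+8.18)/2 × 1.5 = 15.015
  Sum = 72.6025 mcg/mL·h
Tail: C_last/k_e = 8.18/0.248 = 32.984
AUC_0→∞ (transdermal patch) = 72.6025 + 32.984 = 105.5865 mcg/mL·h
F = (AUC_ev/D_ev)/(AUC_iv/D_iv) = (105.5865/25)/(210/10) = 4.22346/21 = 0.2011

F = 0.201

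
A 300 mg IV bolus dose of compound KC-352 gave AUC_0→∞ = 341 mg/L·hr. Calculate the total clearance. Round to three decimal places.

CL = 0.880 L/hr

CL = Dose_iv / AUC_0→∞
   = 300 / 341 = 0.879765 L/hr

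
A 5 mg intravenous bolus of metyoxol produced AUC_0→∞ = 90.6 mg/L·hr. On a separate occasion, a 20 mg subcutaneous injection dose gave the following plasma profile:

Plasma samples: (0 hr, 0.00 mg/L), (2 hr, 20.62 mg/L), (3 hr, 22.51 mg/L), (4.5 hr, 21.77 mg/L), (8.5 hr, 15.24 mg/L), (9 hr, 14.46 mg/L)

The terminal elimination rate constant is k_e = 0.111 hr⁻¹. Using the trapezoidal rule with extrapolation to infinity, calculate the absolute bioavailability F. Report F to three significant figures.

Trapezoidal AUC_0→9 (subcutaneous injection):
  [0→2]: (0.00+20.62)/2 × 2 = 20.62
  [2→3]: (20.62+22.51)/2 × 1 = 21.565
  [3→4.5]: (22.51+21.77)/2 × 1.5 = 33.21
  [4.5→8.5]: (21.77+15.24)/2 × 4 = 74.02
  [8.5→9]: (15.24+14.46)/2 × 0.5 = 7.425
  Sum = 156.84 mg/L·hr
Tail: C_last/k_e = 14.46/0.111 = 130.270
AUC_0→∞ (subcutaneous injection) = 156.84 + 130.270 = 287.11 mg/L·hr
F = (AUC_ev/D_ev)/(AUC_iv/D_iv) = (287.11/20)/(90.6/5) = 14.3555/18.12 = 0.7922

F = 0.792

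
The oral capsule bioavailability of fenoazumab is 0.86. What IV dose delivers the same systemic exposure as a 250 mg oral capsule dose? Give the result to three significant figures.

Systemic exposure from an extravascular dose = F × D_ev, so the equivalent IV dose is F × D_ev.
D_iv = F × D_ev = 0.86 × 250 = 215 mg

D_iv = 215 mg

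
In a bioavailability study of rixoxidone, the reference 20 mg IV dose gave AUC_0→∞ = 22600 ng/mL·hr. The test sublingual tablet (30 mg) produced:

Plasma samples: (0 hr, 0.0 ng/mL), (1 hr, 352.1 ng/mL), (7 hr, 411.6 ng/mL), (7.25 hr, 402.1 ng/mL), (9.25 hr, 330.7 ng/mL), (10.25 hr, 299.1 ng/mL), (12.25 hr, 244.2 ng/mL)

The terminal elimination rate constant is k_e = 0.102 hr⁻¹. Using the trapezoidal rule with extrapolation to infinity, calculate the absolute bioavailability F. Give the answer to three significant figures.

Trapezoidal AUC_0→12.25 (sublingual tablet):
  [0→1]: (0.0+352.1)/2 × 1 = 176.05
  [1→7]: (352.1+411.6)/2 × 6 = 2291.1
  [7→7.25]: (411.6+402.1)/2 × 0.25 = 101.7125
  [7.25→9.25]: (402.1+330.7)/2 × 2 = 732.8
  [9.25→10.25]: (330.7+299.1)/2 × 1 = 314.9
  [10.25→12.25]: (299.1+244.2)/2 × 2 = 543.3
  Sum = 4159.8625 ng/mL·hr
Tail: C_last/k_e = 244.2/0.102 = 2394.118
AUC_0→∞ (sublingual tablet) = 4159.8625 + 2394.118 = 6553.9805 ng/mL·hr
F = (AUC_ev/D_ev)/(AUC_iv/D_iv) = (6553.9805/30)/(22600/20) = 218.466/1130 = 0.1933

F = 0.193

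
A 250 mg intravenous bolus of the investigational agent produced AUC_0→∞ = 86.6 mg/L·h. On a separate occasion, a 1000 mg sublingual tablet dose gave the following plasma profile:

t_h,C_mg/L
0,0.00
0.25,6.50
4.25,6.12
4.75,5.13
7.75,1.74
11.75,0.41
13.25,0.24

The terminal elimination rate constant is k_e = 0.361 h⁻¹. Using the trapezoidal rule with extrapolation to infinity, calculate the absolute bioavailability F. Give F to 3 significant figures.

Trapezoidal AUC_0→13.25 (sublingual tablet):
  [0→0.25]: (0.00+6.50)/2 × 0.25 = 0.8125
  [0.25→4.25]: (6.50+6.12)/2 × 4 = 25.24
  [4.25→4.75]: (6.12+5.13)/2 × 0.5 = 2.8125
  [4.75→7.75]: (5.13+1.74)/2 × 3 = 10.305
  [7.75→11.75]: (1.74+0.41)/2 × 4 = 4.3
  [11.75→13.25]: (0.41+0.24)/2 × 1.5 = 0.4875
  Sum = 43.9575 mg/L·h
Tail: C_last/k_e = 0.24/0.361 = 0.665
AUC_0→∞ (sublingual tablet) = 43.9575 + 0.665 = 44.6225 mg/L·h
F = (AUC_ev/D_ev)/(AUC_iv/D_iv) = (44.6225/1000)/(86.6/250) = 0.0446225/0.3464 = 0.1288

F = 0.129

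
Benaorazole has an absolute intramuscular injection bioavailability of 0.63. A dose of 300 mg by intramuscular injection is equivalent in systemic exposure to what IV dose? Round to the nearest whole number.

Systemic exposure from an extravascular dose = F × D_ev, so the equivalent IV dose is F × D_ev.
D_iv = F × D_ev = 0.63 × 300 = 189 mg

D_iv = 189 mg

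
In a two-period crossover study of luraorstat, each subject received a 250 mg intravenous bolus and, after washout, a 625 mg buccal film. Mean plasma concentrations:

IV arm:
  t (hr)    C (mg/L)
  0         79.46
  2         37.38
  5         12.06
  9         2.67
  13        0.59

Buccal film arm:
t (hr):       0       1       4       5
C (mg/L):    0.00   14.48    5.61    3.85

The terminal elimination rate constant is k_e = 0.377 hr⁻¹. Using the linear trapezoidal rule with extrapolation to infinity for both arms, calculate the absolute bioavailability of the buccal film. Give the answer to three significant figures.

Trapezoidal AUC_0→13 (IV):
  [0→2]: (79.46+37.38)/2 × 2 = 116.84
  [2→5]: (37.38+12.06)/2 × 3 = 74.16
  [5→9]: (12.06+2.67)/2 × 4 = 29.46
  [9→13]: (2.67+0.59)/2 × 4 = 6.52
  Sum = 226.98 mg/L·hr
IV tail: 0.59/0.377 = 1.565; AUC_iv,0→∞ = 226.98 + 1.565 = 228.545 mg/L·hr
Trapezoidal AUC_0→5 (buccal film):
  [0→1]: (0.00+14.48)/2 × 1 = 7.24
  [1→4]: (14.48+5.61)/2 × 3 = 30.135
  [4→5]: (5.61+3.85)/2 × 1 = 4.73
  Sum = 42.105 mg/L·hr
buccal film tail: 3.85/0.377 = 10.212; AUC_ev,0→∞ = 42.105 + 10.212 = 52.317 mg/L·hr
F = (AUC_ev/D_ev)/(AUC_iv/D_iv) = (52.317/625)/(228.545/250) = 0.0837072/0.91418 = 0.0916

F = 0.0916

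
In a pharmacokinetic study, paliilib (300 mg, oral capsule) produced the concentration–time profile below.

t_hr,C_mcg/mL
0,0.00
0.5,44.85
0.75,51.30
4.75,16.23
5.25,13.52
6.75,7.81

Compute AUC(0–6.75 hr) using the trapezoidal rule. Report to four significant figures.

AUC = 181.7 mcg/mL·hr

Trapezoidal AUC_0→6.75:
  [0→0.5]: (0.00+44.85)/2 × 0.5 = 11.2125
  [0.5→0.75]: (44.85+51.30)/2 × 0.25 = 12.01875
  [0.75→4.75]: (51.30+16.23)/2 × 4 = 135.06
  [4.75→5.25]: (16.23+13.52)/2 × 0.5 = 7.4375
  [5.25→6.75]: (13.52+7.81)/2 × 1.5 = 15.9975
  Sum = 181.72625 mcg/mL·hr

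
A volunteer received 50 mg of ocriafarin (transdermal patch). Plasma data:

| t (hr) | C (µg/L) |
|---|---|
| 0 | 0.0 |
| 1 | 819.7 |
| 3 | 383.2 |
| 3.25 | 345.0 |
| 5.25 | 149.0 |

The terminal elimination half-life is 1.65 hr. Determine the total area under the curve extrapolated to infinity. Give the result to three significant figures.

Trapezoidal AUC_0→5.25:
  [0→1]: (0.0+819.7)/2 × 1 = 409.85
  [1→3]: (819.7+383.2)/2 × 2 = 1202.9
  [3→3.25]: (383.2+345.0)/2 × 0.25 = 91.025
  [3.25→5.25]: (345.0+149.0)/2 × 2 = 494.0
  Sum = 2197.775 µg/L·hr
k_e = ln2 / t½ = 0.693147 / 1.65 = 0.4201 hr^-1
Extrapolated tail: C_last / k_e = 149.0 / 0.4201 = 354.677
AUC_0→∞ = 2197.775 + 354.677 = 2552.452 µg/L·hr

AUC = 2550 µg/L·hr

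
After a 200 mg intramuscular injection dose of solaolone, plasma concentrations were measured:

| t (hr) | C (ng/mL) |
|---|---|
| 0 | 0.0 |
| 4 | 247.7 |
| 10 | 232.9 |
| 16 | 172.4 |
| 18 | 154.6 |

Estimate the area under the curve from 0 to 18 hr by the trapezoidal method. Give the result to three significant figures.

Trapezoidal AUC_0→18:
  [0→4]: (0.0+247.7)/2 × 4 = 495.4
  [4→10]: (247.7+232.9)/2 × 6 = 1441.8
  [10→16]: (232.9+172.4)/2 × 6 = 1215.9
  [16→18]: (172.4+154.6)/2 × 2 = 327.0
  Sum = 3480.1 ng/mL·hr

AUC = 3480 ng/mL·hr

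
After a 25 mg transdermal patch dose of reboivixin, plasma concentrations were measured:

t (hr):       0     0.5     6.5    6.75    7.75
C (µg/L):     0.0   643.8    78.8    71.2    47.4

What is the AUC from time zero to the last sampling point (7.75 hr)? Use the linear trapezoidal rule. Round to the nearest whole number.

AUC = 2407 µg/L·hr

Trapezoidal AUC_0→7.75:
  [0→0.5]: (0.0+643.8)/2 × 0.5 = 160.95
  [0.5→6.5]: (643.8+78.8)/2 × 6 = 2167.8
  [6.5→6.75]: (78.8+71.2)/2 × 0.25 = 18.75
  [6.75→7.75]: (71.2+47.4)/2 × 1 = 59.3
  Sum = 2406.8 µg/L·hr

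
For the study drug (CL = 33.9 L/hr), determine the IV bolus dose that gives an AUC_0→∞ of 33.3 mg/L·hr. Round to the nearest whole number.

Dose = 1129 mg

Dose_iv = CL × AUC_0→∞
     = 33.9 × 33.3 = 1128.87 mg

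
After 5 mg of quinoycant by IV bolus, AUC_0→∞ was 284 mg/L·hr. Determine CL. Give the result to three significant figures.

CL = 0.0176 L/hr

CL = Dose_iv / AUC_0→∞
   = 5 / 284 = 0.0176056 L/hr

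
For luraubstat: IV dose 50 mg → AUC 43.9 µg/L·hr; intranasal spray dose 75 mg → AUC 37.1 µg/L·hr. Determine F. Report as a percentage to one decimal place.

F = (AUC_ev / D_ev) / (AUC_iv / D_iv)
  = (37.1/75) / (43.9/50)
  = 0.494667 / 0.878 = 0.5634
  = 56.34%

F = 56.3%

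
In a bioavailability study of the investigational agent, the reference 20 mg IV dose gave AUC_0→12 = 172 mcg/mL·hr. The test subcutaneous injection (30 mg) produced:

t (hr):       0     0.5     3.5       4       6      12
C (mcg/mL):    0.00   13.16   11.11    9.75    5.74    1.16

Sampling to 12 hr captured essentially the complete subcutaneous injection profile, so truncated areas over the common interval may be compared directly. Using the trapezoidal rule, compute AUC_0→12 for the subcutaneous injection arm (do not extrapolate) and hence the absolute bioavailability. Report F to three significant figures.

Trapezoidal AUC_0→12 (subcutaneous injection):
  [0→0.5]: (0.00+13.16)/2 × 0.5 = 3.29
  [0.5→3.5]: (13.16+11.11)/2 × 3 = 36.405
  [3.5→4]: (11.11+9.75)/2 × 0.5 = 5.215
  [4→6]: (9.75+5.74)/2 × 2 = 15.49
  [6→12]: (5.74+1.16)/2 × 6 = 20.7
  Sum = 81.1 mcg/mL·hr
F = (AUC_ev/D_ev)/(AUC_iv/D_iv) = (81.1/30)/(172/20) = 2.70333/8.6 = 0.3143

F = 0.314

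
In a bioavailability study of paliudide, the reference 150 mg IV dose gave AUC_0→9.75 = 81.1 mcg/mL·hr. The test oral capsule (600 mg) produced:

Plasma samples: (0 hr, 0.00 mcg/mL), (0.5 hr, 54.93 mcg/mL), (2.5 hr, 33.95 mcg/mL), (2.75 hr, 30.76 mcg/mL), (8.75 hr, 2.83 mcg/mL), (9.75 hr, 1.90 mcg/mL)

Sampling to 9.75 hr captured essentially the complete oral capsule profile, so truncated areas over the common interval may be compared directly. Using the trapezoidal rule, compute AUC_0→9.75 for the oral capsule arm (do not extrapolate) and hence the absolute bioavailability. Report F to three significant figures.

Trapezoidal AUC_0→9.75 (oral capsule):
  [0→0.5]: (0.00+54.93)/2 × 0.5 = 13.7325
  [0.5→2.5]: (54.93+33.95)/2 × 2 = 88.88
  [2.5→2.75]: (33.95+30.76)/2 × 0.25 = 8.08875
  [2.75→8.75]: (30.76+2.83)/2 × 6 = 100.77
  [8.75→9.75]: (2.83+1.90)/2 × 1 = 2.365
  Sum = 213.83625 mcg/mL·hr
F = (AUC_ev/D_ev)/(AUC_iv/D_iv) = (213.83625/600)/(81.1/150) = 0.35639375/0.540667 = 0.6592

F = 0.659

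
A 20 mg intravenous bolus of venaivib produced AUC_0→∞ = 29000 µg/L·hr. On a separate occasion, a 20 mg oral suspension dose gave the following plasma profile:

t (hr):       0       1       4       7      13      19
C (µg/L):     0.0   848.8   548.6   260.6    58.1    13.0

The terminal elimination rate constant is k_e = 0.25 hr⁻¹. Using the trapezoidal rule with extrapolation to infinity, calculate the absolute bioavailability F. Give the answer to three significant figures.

Trapezoidal AUC_0→19 (oral suspension):
  [0→1]: (0.0+848.8)/2 × 1 = 424.4
  [1→4]: (848.8+548.6)/2 × 3 = 2096.1
  [4→7]: (548.6+260.6)/2 × 3 = 1213.8
  [7→13]: (260.6+58.1)/2 × 6 = 956.1
  [13→19]: (58.1+13.0)/2 × 6 = 213.3
  Sum = 4903.7 µg/L·hr
Tail: C_last/k_e = 13.0/0.25 = 52.000
AUC_0→∞ (oral suspension) = 4903.7 + 52.000 = 4955.7 µg/L·hr
F = (AUC_ev/D_ev)/(AUC_iv/D_iv) = (4955.7/20)/(29000/20) = 247.785/1450 = 0.1709

F = 0.171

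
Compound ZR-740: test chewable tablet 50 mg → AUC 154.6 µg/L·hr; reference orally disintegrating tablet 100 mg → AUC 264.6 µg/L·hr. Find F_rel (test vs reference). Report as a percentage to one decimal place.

F_rel = 116.9%

F_rel = (AUC_test/D_test) / (AUC_ref/D_ref)
      = (154.6/50) / (264.6/100)
      = 3.092 / 2.646 = 1.1686 = 116.86%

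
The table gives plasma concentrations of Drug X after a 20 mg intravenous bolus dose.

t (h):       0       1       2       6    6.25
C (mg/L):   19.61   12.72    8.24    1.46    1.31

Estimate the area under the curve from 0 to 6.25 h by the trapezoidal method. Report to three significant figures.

Trapezoidal AUC_0→6.25:
  [0→1]: (19.61+12.72)/2 × 1 = 16.165
  [1→2]: (12.72+8.24)/2 × 1 = 10.48
  [2→6]: (8.24+1.46)/2 × 4 = 19.4
  [6→6.25]: (1.46+1.31)/2 × 0.25 = 0.34625
  Sum = 46.39125 mg/L·h

AUC = 46.4 mg/L·h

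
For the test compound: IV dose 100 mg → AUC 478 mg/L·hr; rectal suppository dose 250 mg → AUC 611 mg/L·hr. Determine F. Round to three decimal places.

F = (AUC_ev / D_ev) / (AUC_iv / D_iv)
  = (611/250) / (478/100)
  = 2.444 / 4.78 = 0.5113

F = 0.511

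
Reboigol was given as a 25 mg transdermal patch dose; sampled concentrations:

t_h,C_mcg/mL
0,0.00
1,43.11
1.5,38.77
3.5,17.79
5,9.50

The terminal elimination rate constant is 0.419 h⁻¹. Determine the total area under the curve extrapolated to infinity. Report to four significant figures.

Trapezoidal AUC_0→5:
  [0→1]: (0.00+43.11)/2 × 1 = 21.555
  [1→1.5]: (43.11+38.77)/2 × 0.5 = 20.47
  [1.5→3.5]: (38.77+17.79)/2 × 2 = 56.56
  [3.5→5]: (17.79+9.50)/2 × 1.5 = 20.4675
  Sum = 119.0525 mcg/mL·h
Extrapolated tail: C_last / k_e = 9.50 / 0.419 = 22.673
AUC_0→∞ = 119.0525 + 22.673 = 141.7255 mcg/mL·h

AUC = 141.7 mcg/mL·h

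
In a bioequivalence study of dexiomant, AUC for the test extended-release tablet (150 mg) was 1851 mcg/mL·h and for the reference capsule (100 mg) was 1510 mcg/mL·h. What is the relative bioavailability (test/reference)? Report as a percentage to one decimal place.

F_rel = (AUC_test/D_test) / (AUC_ref/D_ref)
      = (1851/150) / (1510/100)
      = 12.34 / 15.1 = 0.8172 = 81.72%

F_rel = 81.7%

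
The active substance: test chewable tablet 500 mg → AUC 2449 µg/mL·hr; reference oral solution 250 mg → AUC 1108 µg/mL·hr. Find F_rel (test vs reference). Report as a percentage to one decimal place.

F_rel = 110.5%

F_rel = (AUC_test/D_test) / (AUC_ref/D_ref)
      = (2449/500) / (1108/250)
      = 4.898 / 4.432 = 1.1051 = 110.51%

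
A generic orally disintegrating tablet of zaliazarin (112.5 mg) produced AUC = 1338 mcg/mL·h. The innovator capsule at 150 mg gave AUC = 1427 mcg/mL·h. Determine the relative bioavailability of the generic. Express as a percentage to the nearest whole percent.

F_rel = (AUC_test/D_test) / (AUC_ref/D_ref)
      = (1338/112.5) / (1427/150)
      = 11.8933 / 9.51333 = 1.2502 = 125.02%

F_rel = 125%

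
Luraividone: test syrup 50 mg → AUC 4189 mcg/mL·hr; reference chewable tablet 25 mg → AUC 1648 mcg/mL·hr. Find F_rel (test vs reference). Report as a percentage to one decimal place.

F_rel = (AUC_test/D_test) / (AUC_ref/D_ref)
      = (4189/50) / (1648/25)
      = 83.78 / 65.92 = 1.2709 = 127.09%

F_rel = 127.1%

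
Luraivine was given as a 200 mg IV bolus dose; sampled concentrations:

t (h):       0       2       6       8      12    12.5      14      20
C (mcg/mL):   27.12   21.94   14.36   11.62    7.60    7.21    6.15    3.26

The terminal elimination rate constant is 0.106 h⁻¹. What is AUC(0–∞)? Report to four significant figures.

AUC = 258.8 mcg/mL·h

Trapezoidal AUC_0→20:
  [0→2]: (27.12+21.94)/2 × 2 = 49.06
  [2→6]: (21.94+14.36)/2 × 4 = 72.6
  [6→8]: (14.36+11.62)/2 × 2 = 25.98
  [8→12]: (11.62+7.60)/2 × 4 = 38.44
  [12→12.5]: (7.60+7.21)/2 × 0.5 = 3.7025
  [12.5→14]: (7.21+6.15)/2 × 1.5 = 10.02
  [14→20]: (6.15+3.26)/2 × 6 = 28.23
  Sum = 228.0325 mcg/mL·h
Extrapolated tail: C_last / k_e = 3.26 / 0.106 = 30.755
AUC_0→∞ = 228.0325 + 30.755 = 258.7875 mcg/mL·h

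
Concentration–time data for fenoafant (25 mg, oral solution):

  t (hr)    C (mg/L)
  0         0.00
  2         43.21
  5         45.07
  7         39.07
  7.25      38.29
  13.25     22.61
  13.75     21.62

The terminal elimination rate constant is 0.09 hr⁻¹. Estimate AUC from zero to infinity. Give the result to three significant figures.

AUC = 703 mg/L·hr

Trapezoidal AUC_0→13.75:
  [0→2]: (0.00+43.21)/2 × 2 = 43.21
  [2→5]: (43.21+45.07)/2 × 3 = 132.42
  [5→7]: (45.07+39.07)/2 × 2 = 84.14
  [7→7.25]: (39.07+38.29)/2 × 0.25 = 9.67
  [7.25→13.25]: (38.29+22.61)/2 × 6 = 182.7
  [13.25→13.75]: (22.61+21.62)/2 × 0.5 = 11.0575
  Sum = 463.1975 mg/L·hr
Extrapolated tail: C_last / k_e = 21.62 / 0.09 = 240.222
AUC_0→∞ = 463.1975 + 240.222 = 703.4195 mg/L·hr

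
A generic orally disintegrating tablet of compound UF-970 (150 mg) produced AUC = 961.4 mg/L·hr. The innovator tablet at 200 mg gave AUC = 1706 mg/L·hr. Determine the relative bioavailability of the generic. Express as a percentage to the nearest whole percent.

F_rel = 75%

F_rel = (AUC_test/D_test) / (AUC_ref/D_ref)
      = (961.4/150) / (1706/200)
      = 6.40933 / 8.53 = 0.7514 = 75.14%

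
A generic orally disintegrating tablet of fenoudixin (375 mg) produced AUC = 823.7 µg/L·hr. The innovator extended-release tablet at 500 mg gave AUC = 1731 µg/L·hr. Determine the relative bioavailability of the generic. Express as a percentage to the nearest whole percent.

F_rel = (AUC_test/D_test) / (AUC_ref/D_ref)
      = (823.7/375) / (1731/500)
      = 2.19653 / 3.462 = 0.6345 = 63.45%

F_rel = 63%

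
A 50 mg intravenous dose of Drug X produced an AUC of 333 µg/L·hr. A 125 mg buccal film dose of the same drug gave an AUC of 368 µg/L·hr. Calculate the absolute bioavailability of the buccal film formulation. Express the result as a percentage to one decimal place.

F = (AUC_ev / D_ev) / (AUC_iv / D_iv)
  = (368/125) / (333/50)
  = 2.944 / 6.66 = 0.4420
  = 44.20%

F = 44.2%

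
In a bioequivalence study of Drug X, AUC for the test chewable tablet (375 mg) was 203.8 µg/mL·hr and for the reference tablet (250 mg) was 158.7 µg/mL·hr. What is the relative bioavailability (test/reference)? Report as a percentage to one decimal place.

F_rel = (AUC_test/D_test) / (AUC_ref/D_ref)
      = (203.8/375) / (158.7/250)
      = 0.543467 / 0.6348 = 0.8561 = 85.61%

F_rel = 85.6%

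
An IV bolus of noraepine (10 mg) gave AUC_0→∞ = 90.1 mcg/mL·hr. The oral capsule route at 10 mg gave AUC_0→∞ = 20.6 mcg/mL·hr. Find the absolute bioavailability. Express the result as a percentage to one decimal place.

F = 22.9%

F = (AUC_ev / D_ev) / (AUC_iv / D_iv)
  = (20.6/10) / (90.1/10)
  = 2.06 / 9.01 = 0.2286
  = 22.86%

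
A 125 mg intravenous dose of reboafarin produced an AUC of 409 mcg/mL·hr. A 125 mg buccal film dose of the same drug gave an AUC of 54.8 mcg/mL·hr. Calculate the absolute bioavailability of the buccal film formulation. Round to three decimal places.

F = 0.134

F = (AUC_ev / D_ev) / (AUC_iv / D_iv)
  = (54.8/125) / (409/125)
  = 0.4384 / 3.272 = 0.1340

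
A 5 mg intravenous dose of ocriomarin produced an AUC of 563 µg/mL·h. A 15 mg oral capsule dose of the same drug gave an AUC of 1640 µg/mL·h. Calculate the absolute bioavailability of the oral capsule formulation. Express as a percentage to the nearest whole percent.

F = 97%

F = (AUC_ev / D_ev) / (AUC_iv / D_iv)
  = (1640/15) / (563/5)
  = 109.333 / 112.6 = 0.9710
  = 97.10%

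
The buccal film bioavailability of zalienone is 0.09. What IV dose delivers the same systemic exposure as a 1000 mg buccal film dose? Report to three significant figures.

D_iv = 90.0 mg

Systemic exposure from an extravascular dose = F × D_ev, so the equivalent IV dose is F × D_ev.
D_iv = F × D_ev = 0.09 × 1000 = 90 mg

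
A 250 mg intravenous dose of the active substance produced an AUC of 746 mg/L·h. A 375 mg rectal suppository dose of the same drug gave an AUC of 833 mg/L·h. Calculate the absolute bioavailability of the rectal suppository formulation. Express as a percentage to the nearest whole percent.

F = 74%

F = (AUC_ev / D_ev) / (AUC_iv / D_iv)
  = (833/375) / (746/250)
  = 2.22133 / 2.984 = 0.7444
  = 74.44%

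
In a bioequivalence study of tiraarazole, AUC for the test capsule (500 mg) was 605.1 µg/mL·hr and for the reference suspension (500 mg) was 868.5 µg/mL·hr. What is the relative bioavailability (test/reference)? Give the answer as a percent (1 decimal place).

F_rel = 69.7%

F_rel = (AUC_test/D_test) / (AUC_ref/D_ref)
      = (605.1/500) / (868.5/500)
      = 1.2102 / 1.737 = 0.6967 = 69.67%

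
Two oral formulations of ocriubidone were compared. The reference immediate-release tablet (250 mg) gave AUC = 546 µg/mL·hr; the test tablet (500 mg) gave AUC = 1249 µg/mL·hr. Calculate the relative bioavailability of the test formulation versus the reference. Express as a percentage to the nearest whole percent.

F_rel = (AUC_test/D_test) / (AUC_ref/D_ref)
      = (1249/500) / (546/250)
      = 2.498 / 2.184 = 1.1438 = 114.38%

F_rel = 114%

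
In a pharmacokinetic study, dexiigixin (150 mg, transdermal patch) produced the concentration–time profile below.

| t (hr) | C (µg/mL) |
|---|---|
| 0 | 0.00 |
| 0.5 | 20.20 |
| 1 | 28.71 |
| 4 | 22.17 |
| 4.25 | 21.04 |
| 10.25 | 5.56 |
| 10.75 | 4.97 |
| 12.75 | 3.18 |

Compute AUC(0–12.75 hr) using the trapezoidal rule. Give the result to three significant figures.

Trapezoidal AUC_0→12.75:
  [0→0.5]: (0.00+20.20)/2 × 0.5 = 5.05
  [0.5→1]: (20.20+28.71)/2 × 0.5 = 12.2275
  [1→4]: (28.71+22.17)/2 × 3 = 76.32
  [4→4.25]: (22.17+21.04)/2 × 0.25 = 5.40125
  [4.25→10.25]: (21.04+5.56)/2 × 6 = 79.8
  [10.25→10.75]: (5.56+4.97)/2 × 0.5 = 2.6325
  [10.75→12.75]: (4.97+3.18)/2 × 2 = 8.15
  Sum = 189.58125 µg/mL·hr

AUC = 190 µg/mL·hr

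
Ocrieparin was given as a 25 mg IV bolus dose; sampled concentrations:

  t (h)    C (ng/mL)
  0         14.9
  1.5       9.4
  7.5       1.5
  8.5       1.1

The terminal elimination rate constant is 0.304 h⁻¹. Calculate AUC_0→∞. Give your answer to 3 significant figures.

AUC = 55.8 ng/mL·h

Trapezoidal AUC_0→8.5:
  [0→1.5]: (14.9+9.4)/2 × 1.5 = 18.225
  [1.5→7.5]: (9.4+1.5)/2 × 6 = 32.7
  [7.5→8.5]: (1.5+1.1)/2 × 1 = 1.3
  Sum = 52.225 ng/mL·h
Extrapolated tail: C_last / k_e = 1.1 / 0.304 = 3.618
AUC_0→∞ = 52.225 + 3.618 = 55.843 ng/mL·h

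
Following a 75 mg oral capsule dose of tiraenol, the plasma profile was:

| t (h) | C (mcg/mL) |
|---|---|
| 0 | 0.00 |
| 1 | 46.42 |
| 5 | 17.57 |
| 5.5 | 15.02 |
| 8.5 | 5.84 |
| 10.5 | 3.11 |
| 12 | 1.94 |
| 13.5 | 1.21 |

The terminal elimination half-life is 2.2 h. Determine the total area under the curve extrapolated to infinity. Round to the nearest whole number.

Trapezoidal AUC_0→13.5:
  [0→1]: (0.00+46.42)/2 × 1 = 23.21
  [1→5]: (46.42+17.57)/2 × 4 = 127.98
  [5→5.5]: (17.57+15.02)/2 × 0.5 = 8.1475
  [5.5→8.5]: (15.02+5.84)/2 × 3 = 31.29
  [8.5→10.5]: (5.84+3.11)/2 × 2 = 8.95
  [10.5→12]: (3.11+1.94)/2 × 1.5 = 3.7875
  [12→13.5]: (1.94+1.21)/2 × 1.5 = 2.3625
  Sum = 205.7275 mcg/mL·h
k_e = ln2 / t½ = 0.693147 / 2.2 = 0.3151 h^-1
Extrapolated tail: C_last / k_e = 1.21 / 0.3151 = 3.840
AUC_0→∞ = 205.7275 + 3.840 = 209.5675 mcg/mL·h

AUC = 210 mcg/mL·h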